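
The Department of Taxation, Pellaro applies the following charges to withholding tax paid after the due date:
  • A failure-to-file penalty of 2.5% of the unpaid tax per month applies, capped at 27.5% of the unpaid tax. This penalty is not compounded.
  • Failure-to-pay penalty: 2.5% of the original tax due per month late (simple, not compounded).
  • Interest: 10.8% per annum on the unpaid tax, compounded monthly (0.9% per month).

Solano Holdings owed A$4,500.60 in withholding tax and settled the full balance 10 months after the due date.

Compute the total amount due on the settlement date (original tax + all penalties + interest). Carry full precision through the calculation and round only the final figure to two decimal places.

A$7,172.76

Failure-to-file: 10 × 2.5% × A$4,500.60 = A$1,125.15 (under the 27.5% cap)
Failure-to-pay penalty = 2.5% × A$4,500.60 × 10 mo = A$1,125.15
Interest: A$4,500.60 × ((1 + 0.009)^10 − 1) = A$4,500.60 × 0.0937339… = A$421.8587…
Total = A$4,500.60 + A$2,250.3000 + A$421.8587… = A$7,172.76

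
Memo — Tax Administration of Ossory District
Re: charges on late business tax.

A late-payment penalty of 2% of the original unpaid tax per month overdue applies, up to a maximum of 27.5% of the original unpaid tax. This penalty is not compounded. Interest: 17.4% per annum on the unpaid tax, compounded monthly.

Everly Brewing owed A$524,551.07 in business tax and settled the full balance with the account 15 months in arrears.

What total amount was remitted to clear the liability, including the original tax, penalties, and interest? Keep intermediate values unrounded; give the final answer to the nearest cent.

A$795,232.90

Penalty (uncapped): 15 × 2% × A$524,551.07 = A$157,365.32…; cap = 27.5% × A$524,551.07 = A$144,251.54… → penalty = A$144,251.54…
Interest (17.4%/yr ÷ 12 = 1.45%/month): A$524,551.07 × ((1 + 0.0145)^15 − 1) = A$126,430.2818…
Total = A$524,551.07 + A$144,251.5443… + A$126,430.2818… = A$795,232.90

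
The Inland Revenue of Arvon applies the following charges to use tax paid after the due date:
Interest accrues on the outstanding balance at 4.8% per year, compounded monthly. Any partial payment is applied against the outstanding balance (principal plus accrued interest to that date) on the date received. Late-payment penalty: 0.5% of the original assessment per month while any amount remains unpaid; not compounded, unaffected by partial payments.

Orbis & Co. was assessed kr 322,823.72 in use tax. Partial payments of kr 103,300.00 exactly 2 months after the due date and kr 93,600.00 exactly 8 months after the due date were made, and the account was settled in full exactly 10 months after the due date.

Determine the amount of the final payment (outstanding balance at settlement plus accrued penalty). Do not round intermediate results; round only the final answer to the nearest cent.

Monthly rate = 4.8% ÷ 12 = 0.4%
Balance at month 2: kr 322,823.7200 × (1 + 0.004)^2 = kr 325,411.4749…
After kr 103,300.00 payment: kr 325,411.4749… − kr 103,300.00 = kr 222,111.4749…
Balance at month 8: kr 222,111.4749… × (1 + 0.004)^6 = kr 227,495.7422…
After kr 93,600.00 payment: kr 227,495.7422… − kr 93,600.00 = kr 133,895.7422…
Balance at month 10: kr 133,895.7422… × (1 + 0.004)^2 = kr 134,969.0505…
Penalty: 10 × 0.5% × kr 322,823.72 = kr 16,141.19…
Final settlement = outstanding balance + penalty = kr 134,969.0505… + kr 16,141.19… = kr 151,110.24

kr 151,110.24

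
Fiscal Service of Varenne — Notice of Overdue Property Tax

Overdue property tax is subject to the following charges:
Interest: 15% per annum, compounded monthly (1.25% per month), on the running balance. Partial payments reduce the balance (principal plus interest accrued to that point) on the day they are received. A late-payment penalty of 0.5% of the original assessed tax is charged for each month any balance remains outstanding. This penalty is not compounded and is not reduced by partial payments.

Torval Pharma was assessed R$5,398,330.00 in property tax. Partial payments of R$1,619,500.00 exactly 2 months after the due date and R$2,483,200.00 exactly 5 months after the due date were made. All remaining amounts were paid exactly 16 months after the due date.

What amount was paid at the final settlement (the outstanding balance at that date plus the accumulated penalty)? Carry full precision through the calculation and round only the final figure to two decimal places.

R$2,243,300.42

Balance at month 2: R$5,398,330.0000 × (1 + 0.0125)^2 = R$5,534,131.7391…
After R$1,619,500.00 payment: R$5,534,131.7391… − R$1,619,500.00 = R$3,914,631.7391…
Balance at month 5: R$3,914,631.7391… × (1 + 0.0125)^3 = R$4,063,273.0587…
After R$2,483,200.00 payment: R$4,063,273.0587… − R$2,483,200.00 = R$1,580,073.0587…
Balance at month 16: R$1,580,073.0587… × (1 + 0.0125)^11 = R$1,811,434.0160…
Penalty: 16 × 0.5% × R$5,398,330.00 = R$431,866.40
Final settlement = outstanding balance + penalty = R$1,811,434.0160… + R$431,866.40 = R$2,243,300.42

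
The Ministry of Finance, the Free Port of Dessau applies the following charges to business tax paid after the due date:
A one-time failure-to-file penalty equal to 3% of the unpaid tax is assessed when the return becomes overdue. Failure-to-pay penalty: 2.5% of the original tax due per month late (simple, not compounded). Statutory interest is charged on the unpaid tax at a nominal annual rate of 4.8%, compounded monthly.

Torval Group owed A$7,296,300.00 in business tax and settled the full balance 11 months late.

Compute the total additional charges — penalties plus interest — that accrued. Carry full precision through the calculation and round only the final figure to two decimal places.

Failure-to-file penalty: 3% × A$7,296,300.00 = A$218,889.00
Failure-to-pay penalty = 2.5% × A$7,296,300.00 × 11 mo = A$2,006,482.50
Interest (4.8%/yr ÷ 12 = 0.4%/month): A$7,296,300.00 × ((1 + 0.004)^11 − 1) = A$327,535.6128…
Penalties + interest = A$2,225,371.5000 + A$327,535.6128… = A$2,552,907.11

A$2,552,907.11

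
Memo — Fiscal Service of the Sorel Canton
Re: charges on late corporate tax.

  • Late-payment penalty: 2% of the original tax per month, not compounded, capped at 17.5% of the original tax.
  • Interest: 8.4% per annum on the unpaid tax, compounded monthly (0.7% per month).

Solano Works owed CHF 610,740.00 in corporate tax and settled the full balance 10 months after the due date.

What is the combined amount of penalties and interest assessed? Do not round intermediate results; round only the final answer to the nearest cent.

CHF 151,003.43

Penalty (uncapped): 10 × 2% × CHF 610,740.00 = CHF 122,148.00; cap = 17.5% × CHF 610,740.00 = CHF 106,879.50 → penalty = CHF 106,879.50
Interest: CHF 610,740.00 × ((1 + 0.007)^10 − 1) = CHF 610,740.00 × 0.0722467… = CHF 44,123.9303…
Penalties + interest = CHF 106,879.5000 + CHF 44,123.9303… = CHF 151,003.43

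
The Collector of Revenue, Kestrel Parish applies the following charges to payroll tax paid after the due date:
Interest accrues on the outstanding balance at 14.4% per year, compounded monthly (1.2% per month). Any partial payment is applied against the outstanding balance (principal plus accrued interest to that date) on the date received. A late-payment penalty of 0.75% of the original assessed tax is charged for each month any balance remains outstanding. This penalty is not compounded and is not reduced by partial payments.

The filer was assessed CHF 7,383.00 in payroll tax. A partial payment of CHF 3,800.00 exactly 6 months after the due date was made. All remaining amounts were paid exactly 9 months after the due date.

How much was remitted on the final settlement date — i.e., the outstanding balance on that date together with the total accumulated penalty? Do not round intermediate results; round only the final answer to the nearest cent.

Balance at month 6: CHF 7,383.0000 × (1 + 0.012)^6 = CHF 7,930.7807…
After CHF 3,800.00 payment: CHF 7,930.7807… − CHF 3,800.00 = CHF 4,130.7807…
Balance at month 9: CHF 4,130.7807… × (1 + 0.012)^3 = CHF 4,281.2805…
Penalty: 9 × 0.75% × CHF 7,383.00 = CHF 498.35…
Final settlement = outstanding balance + penalty = CHF 4,281.2805… + CHF 498.35… = CHF 4,779.63

CHF 4,779.63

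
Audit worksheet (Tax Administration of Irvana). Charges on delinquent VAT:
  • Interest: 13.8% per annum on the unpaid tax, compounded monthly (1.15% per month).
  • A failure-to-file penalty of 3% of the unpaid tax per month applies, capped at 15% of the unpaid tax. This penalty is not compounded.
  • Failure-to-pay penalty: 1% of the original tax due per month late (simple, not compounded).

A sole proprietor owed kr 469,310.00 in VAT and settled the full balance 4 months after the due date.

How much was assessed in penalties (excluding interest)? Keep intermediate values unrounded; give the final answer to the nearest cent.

kr 75,089.60

Failure-to-file: 4 × 3% × kr 469,310.00 = kr 56,317.20 (under the 15% cap)
Failure-to-pay penalty = 1% × kr 469,310.00 × 4 mo = kr 18,772.40
Total penalty = kr 56,317.20 + kr 18,772.40 = kr 75,089.60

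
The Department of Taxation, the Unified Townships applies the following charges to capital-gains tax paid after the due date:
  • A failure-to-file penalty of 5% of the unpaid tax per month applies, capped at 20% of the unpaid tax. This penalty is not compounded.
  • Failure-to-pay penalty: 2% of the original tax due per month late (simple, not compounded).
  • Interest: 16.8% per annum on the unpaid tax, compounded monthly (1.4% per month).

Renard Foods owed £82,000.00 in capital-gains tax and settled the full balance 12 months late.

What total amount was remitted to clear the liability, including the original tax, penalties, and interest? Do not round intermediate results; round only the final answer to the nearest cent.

Failure-to-file: 12 × 5% × £82,000.00 = £49,200.00, capped at 20% × £82,000.00 = £16,400.00
Failure-to-pay penalty = 2% × £82,000.00 × 12 mo = £19,680.00
Interest: £82,000.00 × ((1 + 0.014)^12 − 1) = £82,000.00 × 0.1815591… = £14,887.8486…
Total = £82,000.00 + £36,080.0000 + £14,887.8486… = £132,967.85

£132,967.85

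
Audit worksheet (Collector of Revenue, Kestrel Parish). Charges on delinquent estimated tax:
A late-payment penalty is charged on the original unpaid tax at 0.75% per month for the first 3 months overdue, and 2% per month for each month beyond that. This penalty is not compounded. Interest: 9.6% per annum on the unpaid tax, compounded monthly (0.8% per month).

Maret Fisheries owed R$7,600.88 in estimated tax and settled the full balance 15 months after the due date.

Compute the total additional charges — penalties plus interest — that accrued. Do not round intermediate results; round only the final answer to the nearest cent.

Penalty, months 1–3: 3 × 0.75% × R$7,600.88 = R$171.02…
Penalty, months 4–15: 12 × 2% × R$7,600.88 = R$1,824.21…
Interest: R$7,600.88 × ((1 + 0.008)^15 − 1) = R$7,600.88 × 0.1269587… = R$964.9975…
Penalties + interest = R$1,995.2310 + R$964.9975… = R$2,960.23

R$2,960.23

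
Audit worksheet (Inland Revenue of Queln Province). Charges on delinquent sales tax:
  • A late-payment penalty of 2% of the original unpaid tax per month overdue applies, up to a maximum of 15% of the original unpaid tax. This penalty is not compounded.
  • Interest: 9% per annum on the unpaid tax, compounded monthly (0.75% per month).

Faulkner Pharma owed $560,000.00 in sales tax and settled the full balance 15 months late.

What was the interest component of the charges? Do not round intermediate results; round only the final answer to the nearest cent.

$66,417.45

Interest: $560,000.00 × ((1 + 0.0075)^15 − 1) = $560,000.00 × 0.1186026… = $66,417.4528…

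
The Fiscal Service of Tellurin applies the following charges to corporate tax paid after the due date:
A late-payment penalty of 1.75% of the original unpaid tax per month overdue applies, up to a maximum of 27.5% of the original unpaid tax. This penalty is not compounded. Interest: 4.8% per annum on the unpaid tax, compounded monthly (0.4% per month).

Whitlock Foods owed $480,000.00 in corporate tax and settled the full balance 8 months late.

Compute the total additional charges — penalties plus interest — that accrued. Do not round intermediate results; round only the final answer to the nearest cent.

Penalty: 8 × 1.75% × $480,000.00 = $67,200.00 (below the 27.5% cap of $132,000.00)
Interest: $480,000.00 × ((1 + 0.004)^8 − 1) = $480,000.00 × 0.0324516… = $15,576.7689…
Penalties + interest = $67,200.0000 + $15,576.7689… = $82,776.77

$82,776.77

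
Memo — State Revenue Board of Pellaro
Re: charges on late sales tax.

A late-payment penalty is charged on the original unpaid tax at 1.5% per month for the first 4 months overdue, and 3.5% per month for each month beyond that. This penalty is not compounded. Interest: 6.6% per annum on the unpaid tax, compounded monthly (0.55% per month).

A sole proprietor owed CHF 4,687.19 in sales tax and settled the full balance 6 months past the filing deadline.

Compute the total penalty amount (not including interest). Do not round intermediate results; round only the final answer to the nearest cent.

Penalty, months 1–4: 4 × 1.5% × CHF 4,687.19 = CHF 281.23…
Penalty, months 5–6: 2 × 3.5% × CHF 4,687.19 = CHF 328.10…
Total penalty = CHF 281.23… + CHF 328.10… = CHF 609.33

CHF 609.33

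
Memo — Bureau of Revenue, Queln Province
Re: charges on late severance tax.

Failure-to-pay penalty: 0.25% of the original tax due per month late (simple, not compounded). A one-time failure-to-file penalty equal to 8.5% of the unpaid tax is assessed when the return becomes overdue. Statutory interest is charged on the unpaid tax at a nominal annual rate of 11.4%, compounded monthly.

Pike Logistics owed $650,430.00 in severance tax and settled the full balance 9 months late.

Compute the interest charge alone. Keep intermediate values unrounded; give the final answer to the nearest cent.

$57,772.53

Interest (11.4%/yr ÷ 12 = 0.95%/month): $650,430.00 × ((1 + 0.0095)^9 − 1) = $57,772.5296…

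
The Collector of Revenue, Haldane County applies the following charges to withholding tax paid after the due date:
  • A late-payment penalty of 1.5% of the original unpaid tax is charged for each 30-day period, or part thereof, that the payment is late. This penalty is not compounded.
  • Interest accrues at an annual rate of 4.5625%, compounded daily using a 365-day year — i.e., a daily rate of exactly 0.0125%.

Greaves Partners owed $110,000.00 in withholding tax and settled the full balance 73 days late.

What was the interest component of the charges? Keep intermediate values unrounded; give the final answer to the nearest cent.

Interest: $110,000.00 × ((1 + 0.000125)^73 − 1) = $110,000.00 × 0.00916618… = $1,008.2803…

$1,008.28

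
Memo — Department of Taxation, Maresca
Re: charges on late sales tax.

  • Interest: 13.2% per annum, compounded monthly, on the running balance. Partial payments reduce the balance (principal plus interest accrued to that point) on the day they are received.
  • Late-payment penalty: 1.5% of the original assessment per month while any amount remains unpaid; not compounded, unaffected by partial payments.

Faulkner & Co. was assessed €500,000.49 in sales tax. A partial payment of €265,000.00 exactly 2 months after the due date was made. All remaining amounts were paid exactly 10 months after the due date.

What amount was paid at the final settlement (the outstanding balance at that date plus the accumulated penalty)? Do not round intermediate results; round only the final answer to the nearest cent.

€343,566.69

Monthly rate = 13.2% ÷ 12 = 1.1%
Balance at month 2: €500,000.4900 × (1 + 0.011)^2 = €511,061.0008…
After €265,000.00 payment: €511,061.0008… − €265,000.00 = €246,061.0008…
Balance at month 10: €246,061.0008… × (1 + 0.011)^8 = €268,566.6184…
Penalty: 10 × 1.5% × €500,000.49 = €75,000.07…
Final settlement = outstanding balance + penalty = €268,566.6184… + €75,000.07… = €343,566.69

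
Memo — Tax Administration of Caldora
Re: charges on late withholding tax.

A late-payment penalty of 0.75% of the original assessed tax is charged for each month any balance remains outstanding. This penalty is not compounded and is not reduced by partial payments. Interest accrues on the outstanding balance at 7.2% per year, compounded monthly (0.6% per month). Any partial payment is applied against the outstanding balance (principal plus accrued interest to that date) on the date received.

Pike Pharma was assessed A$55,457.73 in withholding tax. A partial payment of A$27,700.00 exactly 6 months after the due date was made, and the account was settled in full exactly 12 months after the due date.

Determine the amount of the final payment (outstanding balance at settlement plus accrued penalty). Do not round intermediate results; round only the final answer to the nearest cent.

Balance at month 6: A$55,457.7300 × (1 + 0.006)^6 = A$57,484.3961…
After A$27,700.00 payment: A$57,484.3961… − A$27,700.00 = A$29,784.3961…
Balance at month 12: A$29,784.3961… × (1 + 0.006)^6 = A$30,872.8472…
Penalty: 12 × 0.75% × A$55,457.73 = A$4,991.20…
Final settlement = outstanding balance + penalty = A$30,872.8472… + A$4,991.20… = A$35,864.04

A$35,864.04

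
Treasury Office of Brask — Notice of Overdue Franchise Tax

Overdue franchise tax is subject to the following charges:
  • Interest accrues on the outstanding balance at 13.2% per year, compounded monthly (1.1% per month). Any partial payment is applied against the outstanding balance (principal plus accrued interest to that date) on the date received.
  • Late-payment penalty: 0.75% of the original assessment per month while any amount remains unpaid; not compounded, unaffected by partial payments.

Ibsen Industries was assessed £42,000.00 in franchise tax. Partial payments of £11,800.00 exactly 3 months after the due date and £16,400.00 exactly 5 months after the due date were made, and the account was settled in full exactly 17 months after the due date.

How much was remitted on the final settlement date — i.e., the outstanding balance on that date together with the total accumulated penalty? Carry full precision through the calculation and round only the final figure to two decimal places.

Balance at month 3: £42,000.0000 × (1 + 0.011)^3 = £43,401.3019…
After £11,800.00 payment: £43,401.3019… − £11,800.00 = £31,601.3019…
Balance at month 5: £31,601.3019… × (1 + 0.011)^2 = £32,300.3543…
After £16,400.00 payment: £32,300.3543… − £16,400.00 = £15,900.3543…
Balance at month 17: £15,900.3543… × (1 + 0.011)^12 = £18,130.9545…
Penalty: 17 × 0.75% × £42,000.00 = £5,355.00
Final settlement = outstanding balance + penalty = £18,130.9545… + £5,355.00 = £23,485.95

£23,485.95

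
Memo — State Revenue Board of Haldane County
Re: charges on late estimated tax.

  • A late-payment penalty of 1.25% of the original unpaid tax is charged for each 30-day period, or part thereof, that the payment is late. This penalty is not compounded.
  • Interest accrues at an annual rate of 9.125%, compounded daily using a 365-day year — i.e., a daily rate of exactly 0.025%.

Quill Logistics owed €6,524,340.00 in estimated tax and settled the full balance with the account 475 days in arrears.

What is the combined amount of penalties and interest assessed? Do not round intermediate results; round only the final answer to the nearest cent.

€2,127,402.30

Penalty periods: ⌈475/30⌉ = 16; penalty = 16 × 1.25% × €6,524,340.00 = €1,304,868.00
Interest: €6,524,340.00 × ((1 + 0.00025)^475 − 1) = €6,524,340.00 × 0.12607165… = €822,534.2994…
Penalties + interest = €1,304,868.0000 + €822,534.2994… = €2,127,402.30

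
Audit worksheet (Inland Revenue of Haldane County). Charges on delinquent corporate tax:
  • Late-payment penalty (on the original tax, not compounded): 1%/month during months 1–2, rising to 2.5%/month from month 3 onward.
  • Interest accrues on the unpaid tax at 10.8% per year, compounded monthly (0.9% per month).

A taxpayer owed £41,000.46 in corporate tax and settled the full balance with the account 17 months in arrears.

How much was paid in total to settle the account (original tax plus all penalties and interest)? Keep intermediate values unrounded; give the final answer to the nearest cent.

£63,941.35

Penalty, months 1–2: 2 × 1% × £41,000.46 = £820.01…
Penalty, months 3–17: 15 × 2.5% × £41,000.46 = £15,375.17…
Interest: £41,000.46 × ((1 + 0.009)^17 − 1) = £41,000.46 × 0.1645277… = £6,745.7117…
Total = £41,000.46 + £16,195.1817 + £6,745.7117… = £63,941.35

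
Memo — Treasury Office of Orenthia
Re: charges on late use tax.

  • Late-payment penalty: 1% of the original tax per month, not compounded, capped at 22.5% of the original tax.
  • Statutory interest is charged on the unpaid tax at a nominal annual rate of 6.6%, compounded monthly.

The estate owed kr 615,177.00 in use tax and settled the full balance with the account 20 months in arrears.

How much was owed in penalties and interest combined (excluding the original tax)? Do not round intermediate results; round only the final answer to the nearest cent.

Penalty: 20 × 1% × kr 615,177.00 = kr 123,035.40 (below the 22.5% cap of kr 138,414.83…)
Interest (6.6%/yr ÷ 12 = 0.55%/month): kr 615,177.00 × ((1 + 0.0055)^20 − 1) = kr 71,324.6549…
Penalties + interest = kr 123,035.4000 + kr 71,324.6549… = kr 194,360.05

kr 194,360.05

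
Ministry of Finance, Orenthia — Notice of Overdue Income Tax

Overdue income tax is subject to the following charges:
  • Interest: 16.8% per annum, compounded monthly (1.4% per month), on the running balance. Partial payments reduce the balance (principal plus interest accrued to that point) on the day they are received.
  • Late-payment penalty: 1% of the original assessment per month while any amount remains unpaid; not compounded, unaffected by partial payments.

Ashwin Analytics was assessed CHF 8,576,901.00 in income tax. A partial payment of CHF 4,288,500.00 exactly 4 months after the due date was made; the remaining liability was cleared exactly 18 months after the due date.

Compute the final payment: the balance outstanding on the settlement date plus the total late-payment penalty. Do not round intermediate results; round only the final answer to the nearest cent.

Balance at month 4: CHF 8,576,901.0000 × (1 + 0.014)^4 = CHF 9,067,388.3611…
After CHF 4,288,500.00 payment: CHF 9,067,388.3611… − CHF 4,288,500.00 = CHF 4,778,888.3611…
Balance at month 18: CHF 4,778,888.3611… × (1 + 0.014)^14 = CHF 5,805,748.9876…
Penalty: 18 × 1% × CHF 8,576,901.00 = CHF 1,543,842.18
Final settlement = outstanding balance + penalty = CHF 5,805,748.9876… + CHF 1,543,842.18 = CHF 7,349,591.17

CHF 7,349,591.17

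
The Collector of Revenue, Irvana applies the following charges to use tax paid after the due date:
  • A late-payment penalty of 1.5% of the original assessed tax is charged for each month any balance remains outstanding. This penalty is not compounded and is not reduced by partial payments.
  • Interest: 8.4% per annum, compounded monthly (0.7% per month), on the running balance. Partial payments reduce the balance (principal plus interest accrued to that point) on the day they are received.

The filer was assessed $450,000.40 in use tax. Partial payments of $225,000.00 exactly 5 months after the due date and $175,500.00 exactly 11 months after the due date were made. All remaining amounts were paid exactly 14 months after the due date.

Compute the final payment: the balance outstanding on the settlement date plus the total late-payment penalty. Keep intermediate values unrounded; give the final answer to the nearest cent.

Balance at month 5: $450,000.4000 × (1 + 0.007)^5 = $465,972.4631…
After $225,000.00 payment: $465,972.4631… − $225,000.00 = $240,972.4631…
Balance at month 11: $240,972.4631… × (1 + 0.007)^6 = $251,272.0831…
After $175,500.00 payment: $251,272.0831… − $175,500.00 = $75,772.0831…
Balance at month 14: $75,772.0831… × (1 + 0.007)^3 = $77,374.4613…
Penalty: 14 × 1.5% × $450,000.40 = $94,500.08…
Final settlement = outstanding balance + penalty = $77,374.4613… + $94,500.08… = $171,874.55

$171,874.55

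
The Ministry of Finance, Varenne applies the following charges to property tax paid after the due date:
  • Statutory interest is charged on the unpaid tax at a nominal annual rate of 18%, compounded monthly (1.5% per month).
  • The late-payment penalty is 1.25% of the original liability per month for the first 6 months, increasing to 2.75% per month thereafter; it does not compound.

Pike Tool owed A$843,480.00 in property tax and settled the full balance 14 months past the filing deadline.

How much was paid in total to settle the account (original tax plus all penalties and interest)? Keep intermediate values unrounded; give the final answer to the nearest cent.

Penalty, months 1–6: 6 × 1.25% × A$843,480.00 = A$63,261.00
Penalty, months 7–14: 8 × 2.75% × A$843,480.00 = A$185,565.60
Interest: A$843,480.00 × ((1 + 0.015)^14 − 1) = A$843,480.00 × 0.2317557… = A$195,481.3237…
Total = A$843,480.00 + A$248,826.6000 + A$195,481.3237… = A$1,287,787.92

A$1,287,787.92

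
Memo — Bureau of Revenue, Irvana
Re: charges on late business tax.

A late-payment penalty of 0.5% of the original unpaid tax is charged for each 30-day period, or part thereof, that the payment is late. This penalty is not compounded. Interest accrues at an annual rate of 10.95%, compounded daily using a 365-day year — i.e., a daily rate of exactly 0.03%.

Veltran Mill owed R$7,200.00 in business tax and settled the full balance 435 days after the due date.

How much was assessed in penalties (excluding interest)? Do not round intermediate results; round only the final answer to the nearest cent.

Penalty periods: ⌈435/30⌉ = 15; penalty = 15 × 0.5% × R$7,200.00 = R$540.00

R$540.00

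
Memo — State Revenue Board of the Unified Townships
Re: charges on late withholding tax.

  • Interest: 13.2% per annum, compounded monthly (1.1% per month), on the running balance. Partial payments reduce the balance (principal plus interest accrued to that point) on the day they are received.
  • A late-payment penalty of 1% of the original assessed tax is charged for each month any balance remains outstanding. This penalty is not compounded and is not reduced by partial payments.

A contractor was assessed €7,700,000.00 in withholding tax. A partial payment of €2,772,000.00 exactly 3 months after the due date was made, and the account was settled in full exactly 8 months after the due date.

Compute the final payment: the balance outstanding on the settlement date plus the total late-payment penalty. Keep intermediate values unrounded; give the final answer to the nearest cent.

Balance at month 3: €7,700,000.0000 × (1 + 0.011)^3 = €7,956,905.3487
After €2,772,000.00 payment: €7,956,905.3487 − €2,772,000.00 = €5,184,905.3487
Balance at month 8: €5,184,905.3487 × (1 + 0.011)^5 = €5,476,418.2698…
Penalty: 8 × 1% × €7,700,000.00 = €616,000.00
Final settlement = outstanding balance + penalty = €5,476,418.2698… + €616,000.00 = €6,092,418.27

€6,092,418.27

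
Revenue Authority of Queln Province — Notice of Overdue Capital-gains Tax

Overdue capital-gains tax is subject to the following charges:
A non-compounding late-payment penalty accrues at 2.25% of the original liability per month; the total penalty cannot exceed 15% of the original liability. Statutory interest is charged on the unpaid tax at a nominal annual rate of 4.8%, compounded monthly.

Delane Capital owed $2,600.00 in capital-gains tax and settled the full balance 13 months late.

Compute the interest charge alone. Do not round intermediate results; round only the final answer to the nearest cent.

Interest (4.8%/yr ÷ 12 = 0.4%/month): $2,600.00 × ((1 + 0.004)^13 − 1) = $138.4929…

$138.49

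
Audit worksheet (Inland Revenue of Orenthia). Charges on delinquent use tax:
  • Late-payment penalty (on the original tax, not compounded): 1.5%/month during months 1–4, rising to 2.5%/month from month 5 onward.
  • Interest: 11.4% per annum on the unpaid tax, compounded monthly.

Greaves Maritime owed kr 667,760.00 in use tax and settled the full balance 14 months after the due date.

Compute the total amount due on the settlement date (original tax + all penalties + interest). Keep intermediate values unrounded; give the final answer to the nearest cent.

Penalty, months 1–4: 4 × 1.5% × kr 667,760.00 = kr 40,065.60
Penalty, months 5–14: 10 × 2.5% × kr 667,760.00 = kr 166,940.00
Interest (11.4%/yr ÷ 12 = 0.95%/month): kr 667,760.00 × ((1 + 0.0095)^14 − 1) = kr 94,510.1728…
Total = kr 667,760.00 + kr 207,005.6000 + kr 94,510.1728… = kr 969,275.77

kr 969,275.77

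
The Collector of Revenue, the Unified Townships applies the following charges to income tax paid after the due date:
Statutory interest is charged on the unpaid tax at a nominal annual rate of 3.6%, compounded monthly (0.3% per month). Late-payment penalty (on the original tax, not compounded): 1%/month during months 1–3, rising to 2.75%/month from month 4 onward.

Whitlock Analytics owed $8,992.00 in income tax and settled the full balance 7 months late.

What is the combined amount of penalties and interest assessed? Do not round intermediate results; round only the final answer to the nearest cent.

Penalty, months 1–3: 3 × 1% × $8,992.00 = $269.76
Penalty, months 4–7: 4 × 2.75% × $8,992.00 = $989.12
Interest: $8,992.00 × ((1 + 0.003)^7 − 1) = $8,992.00 × 0.0211899… = $190.5400…
Penalties + interest = $1,258.8800 + $190.5400… = $1,449.42

$1,449.42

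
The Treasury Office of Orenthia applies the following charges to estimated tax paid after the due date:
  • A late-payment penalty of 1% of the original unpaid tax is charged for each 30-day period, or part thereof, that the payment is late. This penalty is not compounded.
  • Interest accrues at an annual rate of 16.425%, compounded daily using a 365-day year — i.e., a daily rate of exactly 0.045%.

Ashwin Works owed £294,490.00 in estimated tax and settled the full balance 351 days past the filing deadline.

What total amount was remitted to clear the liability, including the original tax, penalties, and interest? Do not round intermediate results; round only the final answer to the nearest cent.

£380,206.04

Penalty periods: ⌈351/30⌉ = 12; penalty = 12 × 1% × £294,490.00 = £35,338.80
Interest: £294,490.00 × ((1 + 0.00045)^351 − 1) = £294,490.00 × 0.17106603… = £50,377.2356…
Total = £294,490.00 + £35,338.8000 + £50,377.2356… = £380,206.04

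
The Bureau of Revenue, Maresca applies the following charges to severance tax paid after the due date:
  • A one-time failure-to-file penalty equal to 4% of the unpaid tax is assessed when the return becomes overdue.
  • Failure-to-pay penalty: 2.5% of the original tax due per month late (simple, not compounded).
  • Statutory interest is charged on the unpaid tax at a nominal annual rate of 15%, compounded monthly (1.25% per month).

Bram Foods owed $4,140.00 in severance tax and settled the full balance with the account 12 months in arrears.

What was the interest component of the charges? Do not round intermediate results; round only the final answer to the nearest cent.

Interest: $4,140.00 × ((1 + 0.0125)^12 − 1) = $4,140.00 × 0.1607545… = $665.5237…

$665.52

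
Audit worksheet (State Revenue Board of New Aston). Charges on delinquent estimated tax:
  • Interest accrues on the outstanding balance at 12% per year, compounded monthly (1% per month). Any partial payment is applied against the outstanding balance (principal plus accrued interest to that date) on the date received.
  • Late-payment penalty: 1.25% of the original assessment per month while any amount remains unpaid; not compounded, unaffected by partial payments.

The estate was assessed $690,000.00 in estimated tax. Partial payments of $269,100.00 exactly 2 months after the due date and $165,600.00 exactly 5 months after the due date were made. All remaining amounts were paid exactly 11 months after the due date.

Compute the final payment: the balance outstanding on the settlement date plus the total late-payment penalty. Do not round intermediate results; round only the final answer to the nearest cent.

Balance at month 2: $690,000.0000 × (1 + 0.01)^2 = $703,869.0000
After $269,100.00 payment: $703,869.0000 − $269,100.00 = $434,769.0000
Balance at month 5: $434,769.0000 × (1 + 0.01)^3 = $447,942.9355…
After $165,600.00 payment: $447,942.9355… − $165,600.00 = $282,342.9355…
Balance at month 11: $282,342.9355… × (1 + 0.01)^6 = $299,712.7154…
Penalty: 11 × 1.25% × $690,000.00 = $94,875.00
Final settlement = outstanding balance + penalty = $299,712.7154… + $94,875.00 = $394,587.72

$394,587.72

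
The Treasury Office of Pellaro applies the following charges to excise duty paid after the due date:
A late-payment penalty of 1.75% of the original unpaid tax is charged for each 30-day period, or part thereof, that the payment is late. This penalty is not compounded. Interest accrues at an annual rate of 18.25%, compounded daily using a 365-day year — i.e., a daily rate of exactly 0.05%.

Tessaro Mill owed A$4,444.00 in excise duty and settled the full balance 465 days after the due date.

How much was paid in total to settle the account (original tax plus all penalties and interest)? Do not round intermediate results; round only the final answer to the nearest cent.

Penalty periods: ⌈465/30⌉ = 16; penalty = 16 × 1.75% × A$4,444.00 = A$1,244.32
Interest: A$4,444.00 × ((1 + 0.0005)^465 − 1) = A$4,444.00 × 0.26167713… = A$1,162.8932…
Total = A$4,444.00 + A$1,244.3200 + A$1,162.8932… = A$6,851.21

A$6,851.21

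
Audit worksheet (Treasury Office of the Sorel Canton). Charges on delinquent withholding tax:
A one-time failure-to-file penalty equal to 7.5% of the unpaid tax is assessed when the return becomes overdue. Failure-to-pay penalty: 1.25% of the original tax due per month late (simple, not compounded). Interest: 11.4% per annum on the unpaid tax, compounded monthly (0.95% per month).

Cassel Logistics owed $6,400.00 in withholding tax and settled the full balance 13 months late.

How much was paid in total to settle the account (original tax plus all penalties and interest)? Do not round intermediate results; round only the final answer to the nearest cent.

Failure-to-file penalty: 7.5% × $6,400.00 = $480.00
Failure-to-pay penalty: 13 × 1.25% × $6,400.00 = $1,040.00
Interest: $6,400.00 × ((1 + 0.0095)^13 − 1) = $6,400.00 × 0.1307906… = $837.0601…
Total = $6,400.00 + $1,520.0000 + $837.0601… = $8,757.06

$8,757.06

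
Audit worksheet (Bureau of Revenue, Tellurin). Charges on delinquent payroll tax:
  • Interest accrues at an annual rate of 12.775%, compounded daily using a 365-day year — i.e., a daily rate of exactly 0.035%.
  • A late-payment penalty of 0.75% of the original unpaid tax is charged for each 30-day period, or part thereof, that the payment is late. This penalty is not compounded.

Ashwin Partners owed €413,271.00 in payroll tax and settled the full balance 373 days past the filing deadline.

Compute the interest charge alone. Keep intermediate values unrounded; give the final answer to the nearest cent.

€57,621.91

Interest: €413,271.00 × ((1 + 0.00035)^373 − 1) = €413,271.00 × 0.13942889… = €57,621.9149…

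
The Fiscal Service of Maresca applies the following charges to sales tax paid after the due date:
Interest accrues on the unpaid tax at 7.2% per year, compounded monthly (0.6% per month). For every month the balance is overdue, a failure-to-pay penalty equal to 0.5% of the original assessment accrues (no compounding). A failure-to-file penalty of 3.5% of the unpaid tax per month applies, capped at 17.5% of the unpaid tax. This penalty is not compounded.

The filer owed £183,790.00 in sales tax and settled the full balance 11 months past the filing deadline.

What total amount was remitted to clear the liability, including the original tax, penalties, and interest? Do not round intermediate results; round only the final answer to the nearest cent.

£238,562.37

Failure-to-file: 11 × 3.5% × £183,790.00 = £70,759.15, capped at 17.5% × £183,790.00 = £32,163.25
Failure-to-pay penalty: 11 × 0.5% × £183,790.00 = £10,108.45
Interest: £183,790.00 × ((1 + 0.006)^11 − 1) = £183,790.00 × 0.0680161… = £12,500.6737…
Total = £183,790.00 + £42,271.7000 + £12,500.6737… = £238,562.37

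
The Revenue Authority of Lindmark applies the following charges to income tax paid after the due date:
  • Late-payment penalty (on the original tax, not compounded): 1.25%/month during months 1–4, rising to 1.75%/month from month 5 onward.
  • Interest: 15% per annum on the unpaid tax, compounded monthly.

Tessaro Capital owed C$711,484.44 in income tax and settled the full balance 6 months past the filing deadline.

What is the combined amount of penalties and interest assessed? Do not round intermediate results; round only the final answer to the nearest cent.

Penalty, months 1–4: 4 × 1.25% × C$711,484.44 = C$35,574.22…
Penalty, months 5–6: 2 × 1.75% × C$711,484.44 = C$24,901.96…
Interest (15%/yr ÷ 12 = 1.25%/month): C$711,484.44 × ((1 + 0.0125)^6 − 1) = C$55,056.9289…
Penalties + interest = C$60,476.1774 + C$55,056.9289… = C$115,533.11

C$115,533.11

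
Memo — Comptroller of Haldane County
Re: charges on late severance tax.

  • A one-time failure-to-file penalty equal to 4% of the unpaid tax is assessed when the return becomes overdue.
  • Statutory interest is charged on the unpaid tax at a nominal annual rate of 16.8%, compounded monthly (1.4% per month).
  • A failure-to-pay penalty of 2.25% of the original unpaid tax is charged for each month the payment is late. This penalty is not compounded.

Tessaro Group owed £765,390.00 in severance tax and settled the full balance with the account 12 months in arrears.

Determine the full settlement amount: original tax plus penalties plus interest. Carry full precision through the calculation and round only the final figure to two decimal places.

£1,141,624.44

Failure-to-file penalty: 4% × £765,390.00 = £30,615.60
Failure-to-pay penalty: 12 × 2.25% × £765,390.00 = £206,655.30
Interest: £765,390.00 × ((1 + 0.014)^12 − 1) = £765,390.00 × 0.1815591… = £138,963.5417…
Total = £765,390.00 + £237,270.9000 + £138,963.5417… = £1,141,624.44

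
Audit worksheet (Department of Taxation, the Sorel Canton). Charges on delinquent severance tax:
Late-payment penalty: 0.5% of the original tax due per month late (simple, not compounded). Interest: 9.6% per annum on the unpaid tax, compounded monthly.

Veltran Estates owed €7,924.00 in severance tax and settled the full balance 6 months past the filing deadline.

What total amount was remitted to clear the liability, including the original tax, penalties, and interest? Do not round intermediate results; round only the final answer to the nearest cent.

Late-payment penalty = 0.5% × €7,924.00 × 6 mo = €237.72
Interest (9.6%/yr ÷ 12 = 0.8%/month): €7,924.00 × ((1 + 0.008)^6 − 1) = €388.0407…
Total = €7,924.00 + €237.7200 + €388.0407… = €8,549.76

€8,549.76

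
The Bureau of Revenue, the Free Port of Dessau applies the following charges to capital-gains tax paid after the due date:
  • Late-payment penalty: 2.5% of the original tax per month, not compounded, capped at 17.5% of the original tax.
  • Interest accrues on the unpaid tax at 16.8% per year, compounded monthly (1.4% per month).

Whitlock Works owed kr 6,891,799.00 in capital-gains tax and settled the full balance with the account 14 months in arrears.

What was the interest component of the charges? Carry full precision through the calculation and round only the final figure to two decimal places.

kr 1,480,870.97

Interest: kr 6,891,799.00 × ((1 + 0.014)^14 − 1) = kr 6,891,799.00 × 0.2148744… = kr 1,480,870.9691…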